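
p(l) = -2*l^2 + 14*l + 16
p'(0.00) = 14.00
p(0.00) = 16.00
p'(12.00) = -34.00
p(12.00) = -104.00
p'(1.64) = 7.44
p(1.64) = 33.58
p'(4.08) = -2.32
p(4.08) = 39.83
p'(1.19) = 9.24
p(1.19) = 29.83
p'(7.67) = -16.68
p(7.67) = 5.72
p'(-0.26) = 15.04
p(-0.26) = 12.22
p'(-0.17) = 14.68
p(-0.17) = 13.56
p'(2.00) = 6.00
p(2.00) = 36.00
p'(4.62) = -4.48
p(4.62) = 37.99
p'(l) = 14 - 4*l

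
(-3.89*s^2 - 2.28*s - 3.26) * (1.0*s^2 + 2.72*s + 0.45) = -3.89*s^4 - 12.8608*s^3 - 11.2121*s^2 - 9.8932*s - 1.467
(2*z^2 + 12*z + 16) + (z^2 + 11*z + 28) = 3*z^2 + 23*z + 44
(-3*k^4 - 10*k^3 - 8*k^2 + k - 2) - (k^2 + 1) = -3*k^4 - 10*k^3 - 9*k^2 + k - 3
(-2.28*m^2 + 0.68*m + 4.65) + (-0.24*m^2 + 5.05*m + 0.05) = -2.52*m^2 + 5.73*m + 4.7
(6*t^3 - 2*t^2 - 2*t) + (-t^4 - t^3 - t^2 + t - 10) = -t^4 + 5*t^3 - 3*t^2 - t - 10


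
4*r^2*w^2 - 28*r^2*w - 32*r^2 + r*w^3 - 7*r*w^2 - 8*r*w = (4*r + w)*(w - 8)*(r*w + r)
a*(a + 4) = a^2 + 4*a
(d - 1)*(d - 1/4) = d^2 - 5*d/4 + 1/4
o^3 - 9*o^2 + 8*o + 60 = (o - 6)*(o - 5)*(o + 2)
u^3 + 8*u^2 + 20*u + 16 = (u + 2)^2*(u + 4)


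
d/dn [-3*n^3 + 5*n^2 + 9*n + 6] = -9*n^2 + 10*n + 9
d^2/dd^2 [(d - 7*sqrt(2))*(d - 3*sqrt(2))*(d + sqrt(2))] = 6*d - 18*sqrt(2)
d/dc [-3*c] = -3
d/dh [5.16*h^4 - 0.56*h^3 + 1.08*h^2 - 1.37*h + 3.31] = 20.64*h^3 - 1.68*h^2 + 2.16*h - 1.37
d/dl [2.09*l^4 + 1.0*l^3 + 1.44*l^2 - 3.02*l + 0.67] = 8.36*l^3 + 3.0*l^2 + 2.88*l - 3.02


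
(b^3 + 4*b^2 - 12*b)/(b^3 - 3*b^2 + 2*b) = (b + 6)/(b - 1)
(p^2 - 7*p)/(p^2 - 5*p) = (p - 7)/(p - 5)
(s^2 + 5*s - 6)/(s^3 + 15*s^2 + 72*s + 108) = (s - 1)/(s^2 + 9*s + 18)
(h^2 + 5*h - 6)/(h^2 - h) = (h + 6)/h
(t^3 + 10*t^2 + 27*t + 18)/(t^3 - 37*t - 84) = (t^2 + 7*t + 6)/(t^2 - 3*t - 28)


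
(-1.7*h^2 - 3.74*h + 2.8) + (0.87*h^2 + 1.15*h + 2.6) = -0.83*h^2 - 2.59*h + 5.4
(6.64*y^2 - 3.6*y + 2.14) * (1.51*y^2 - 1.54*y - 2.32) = 10.0264*y^4 - 15.6616*y^3 - 6.6294*y^2 + 5.0564*y - 4.9648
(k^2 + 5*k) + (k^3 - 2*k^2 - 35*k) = k^3 - k^2 - 30*k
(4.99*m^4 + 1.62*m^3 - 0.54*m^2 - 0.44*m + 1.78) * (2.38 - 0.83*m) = -4.1417*m^5 + 10.5316*m^4 + 4.3038*m^3 - 0.92*m^2 - 2.5246*m + 4.2364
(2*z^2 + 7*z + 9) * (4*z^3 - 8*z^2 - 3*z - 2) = 8*z^5 + 12*z^4 - 26*z^3 - 97*z^2 - 41*z - 18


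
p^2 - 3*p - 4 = (p - 4)*(p + 1)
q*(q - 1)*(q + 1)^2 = q^4 + q^3 - q^2 - q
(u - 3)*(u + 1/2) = u^2 - 5*u/2 - 3/2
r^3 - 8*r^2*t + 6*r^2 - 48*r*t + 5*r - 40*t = (r + 1)*(r + 5)*(r - 8*t)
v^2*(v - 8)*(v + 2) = v^4 - 6*v^3 - 16*v^2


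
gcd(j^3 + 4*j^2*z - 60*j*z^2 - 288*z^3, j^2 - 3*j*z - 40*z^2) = -j + 8*z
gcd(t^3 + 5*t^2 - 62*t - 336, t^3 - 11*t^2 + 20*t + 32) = t - 8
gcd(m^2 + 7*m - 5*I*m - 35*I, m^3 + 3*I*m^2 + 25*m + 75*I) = m - 5*I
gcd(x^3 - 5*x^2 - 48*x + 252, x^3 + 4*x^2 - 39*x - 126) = x^2 + x - 42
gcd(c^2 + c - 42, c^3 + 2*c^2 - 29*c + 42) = c + 7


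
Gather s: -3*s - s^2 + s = -s^2 - 2*s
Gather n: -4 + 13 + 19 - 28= 0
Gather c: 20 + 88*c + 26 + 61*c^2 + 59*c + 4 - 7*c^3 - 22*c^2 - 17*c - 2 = -7*c^3 + 39*c^2 + 130*c + 48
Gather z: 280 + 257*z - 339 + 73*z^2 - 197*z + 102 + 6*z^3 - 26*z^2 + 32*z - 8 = 6*z^3 + 47*z^2 + 92*z + 35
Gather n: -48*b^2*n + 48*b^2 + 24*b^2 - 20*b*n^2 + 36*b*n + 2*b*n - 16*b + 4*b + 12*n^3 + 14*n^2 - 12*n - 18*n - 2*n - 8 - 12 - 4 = 72*b^2 - 12*b + 12*n^3 + n^2*(14 - 20*b) + n*(-48*b^2 + 38*b - 32) - 24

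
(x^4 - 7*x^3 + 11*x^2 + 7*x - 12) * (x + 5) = x^5 - 2*x^4 - 24*x^3 + 62*x^2 + 23*x - 60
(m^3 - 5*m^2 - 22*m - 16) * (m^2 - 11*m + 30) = m^5 - 16*m^4 + 63*m^3 + 76*m^2 - 484*m - 480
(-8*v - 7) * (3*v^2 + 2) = -24*v^3 - 21*v^2 - 16*v - 14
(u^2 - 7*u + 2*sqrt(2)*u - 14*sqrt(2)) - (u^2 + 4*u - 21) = -11*u + 2*sqrt(2)*u - 14*sqrt(2) + 21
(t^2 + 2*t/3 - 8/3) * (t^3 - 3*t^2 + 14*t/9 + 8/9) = t^5 - 7*t^4/3 - 28*t^3/9 + 268*t^2/27 - 32*t/9 - 64/27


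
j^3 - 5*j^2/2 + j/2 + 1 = (j - 2)*(j - 1)*(j + 1/2)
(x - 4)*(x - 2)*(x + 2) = x^3 - 4*x^2 - 4*x + 16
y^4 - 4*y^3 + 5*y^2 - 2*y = y*(y - 2)*(y - 1)^2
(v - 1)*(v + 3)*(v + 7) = v^3 + 9*v^2 + 11*v - 21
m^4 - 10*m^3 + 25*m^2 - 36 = (m - 6)*(m - 3)*(m - 2)*(m + 1)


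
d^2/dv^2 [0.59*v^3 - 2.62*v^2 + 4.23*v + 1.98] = 3.54*v - 5.24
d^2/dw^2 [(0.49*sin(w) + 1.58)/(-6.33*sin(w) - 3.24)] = (53.259354*sin(w)^2 - 27.260712*sin(w) - 106.518708)/(253.636137*sin(w)^3 + 389.469708*sin(w)^2 + 199.349424*sin(w) + 34.012224)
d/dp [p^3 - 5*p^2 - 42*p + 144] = 3*p^2 - 10*p - 42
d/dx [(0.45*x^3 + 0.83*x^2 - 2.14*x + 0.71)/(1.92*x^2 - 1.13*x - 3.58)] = (0.864*x^4 - 1.017*x^3 - 1.6621*x^2 - 8.6692*x + 8.4635)/(3.6864*x^4 - 4.3392*x^3 - 12.4703*x^2 + 8.0908*x + 12.8164)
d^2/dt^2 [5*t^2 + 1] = 10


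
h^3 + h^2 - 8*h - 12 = (h - 3)*(h + 2)^2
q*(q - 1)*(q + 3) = q^3 + 2*q^2 - 3*q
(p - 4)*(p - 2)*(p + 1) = p^3 - 5*p^2 + 2*p + 8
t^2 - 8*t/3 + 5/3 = (t - 5/3)*(t - 1)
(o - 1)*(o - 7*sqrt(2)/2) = o^2 - 7*sqrt(2)*o/2 - o + 7*sqrt(2)/2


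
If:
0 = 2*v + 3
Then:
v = -3/2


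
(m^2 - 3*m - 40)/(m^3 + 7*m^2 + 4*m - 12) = (m^2 - 3*m - 40)/(m^3 + 7*m^2 + 4*m - 12)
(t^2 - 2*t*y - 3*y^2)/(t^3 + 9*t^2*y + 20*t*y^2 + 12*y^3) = (t - 3*y)/(t^2 + 8*t*y + 12*y^2)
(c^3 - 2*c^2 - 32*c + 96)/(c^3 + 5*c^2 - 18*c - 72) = (c - 4)/(c + 3)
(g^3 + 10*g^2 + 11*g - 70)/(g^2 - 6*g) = (g^3 + 10*g^2 + 11*g - 70)/(g*(g - 6))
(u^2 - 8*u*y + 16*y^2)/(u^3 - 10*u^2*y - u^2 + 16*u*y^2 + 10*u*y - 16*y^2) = (u^2 - 8*u*y + 16*y^2)/(u^3 - 10*u^2*y - u^2 + 16*u*y^2 + 10*u*y - 16*y^2)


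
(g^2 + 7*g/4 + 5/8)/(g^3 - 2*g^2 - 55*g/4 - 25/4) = (4*g + 5)/(2*(2*g^2 - 5*g - 25))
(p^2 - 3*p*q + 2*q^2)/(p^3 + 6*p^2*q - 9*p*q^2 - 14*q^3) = (p - q)/(p^2 + 8*p*q + 7*q^2)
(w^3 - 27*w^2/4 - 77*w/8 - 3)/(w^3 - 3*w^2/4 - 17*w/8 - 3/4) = (w - 8)/(w - 2)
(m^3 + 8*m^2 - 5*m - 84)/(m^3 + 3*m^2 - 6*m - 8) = (m^2 + 4*m - 21)/(m^2 - m - 2)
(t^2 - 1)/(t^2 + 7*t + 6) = (t - 1)/(t + 6)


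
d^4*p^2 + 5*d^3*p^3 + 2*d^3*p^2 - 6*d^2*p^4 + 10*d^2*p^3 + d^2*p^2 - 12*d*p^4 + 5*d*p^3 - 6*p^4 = (d - p)*(d + 6*p)*(d*p + p)^2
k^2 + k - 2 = (k - 1)*(k + 2)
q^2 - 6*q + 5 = (q - 5)*(q - 1)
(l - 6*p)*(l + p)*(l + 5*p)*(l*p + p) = l^4*p + l^3*p - 31*l^2*p^3 - 30*l*p^4 - 31*l*p^3 - 30*p^4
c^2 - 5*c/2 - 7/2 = (c - 7/2)*(c + 1)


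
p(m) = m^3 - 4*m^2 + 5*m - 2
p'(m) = 3*m^2 - 8*m + 5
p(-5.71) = -347.14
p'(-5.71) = 148.49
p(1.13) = -0.01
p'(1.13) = -0.21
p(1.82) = -0.12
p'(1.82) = 0.38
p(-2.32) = -47.62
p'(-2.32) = 39.71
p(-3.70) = -125.91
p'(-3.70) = 75.67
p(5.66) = 79.48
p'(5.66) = 55.83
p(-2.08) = -38.70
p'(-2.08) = 34.62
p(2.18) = 0.25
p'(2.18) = 1.82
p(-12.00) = -2366.00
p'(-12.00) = 533.00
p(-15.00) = -4352.00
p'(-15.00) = 800.00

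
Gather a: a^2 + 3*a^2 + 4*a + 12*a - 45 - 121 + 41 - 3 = 4*a^2 + 16*a - 128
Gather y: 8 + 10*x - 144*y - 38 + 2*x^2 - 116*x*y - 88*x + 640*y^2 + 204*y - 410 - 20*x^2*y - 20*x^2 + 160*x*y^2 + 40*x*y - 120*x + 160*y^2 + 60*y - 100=-18*x^2 - 198*x + y^2*(160*x + 800) + y*(-20*x^2 - 76*x + 120) - 540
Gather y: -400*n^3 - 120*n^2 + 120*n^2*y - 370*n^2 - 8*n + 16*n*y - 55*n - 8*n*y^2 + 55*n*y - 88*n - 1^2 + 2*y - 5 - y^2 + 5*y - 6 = -400*n^3 - 490*n^2 - 151*n + y^2*(-8*n - 1) + y*(120*n^2 + 71*n + 7) - 12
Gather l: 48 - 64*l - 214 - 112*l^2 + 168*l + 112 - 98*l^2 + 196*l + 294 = -210*l^2 + 300*l + 240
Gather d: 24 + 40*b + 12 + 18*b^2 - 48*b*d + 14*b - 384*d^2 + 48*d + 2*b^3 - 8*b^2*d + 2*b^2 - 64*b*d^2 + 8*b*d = 2*b^3 + 20*b^2 + 54*b + d^2*(-64*b - 384) + d*(-8*b^2 - 40*b + 48) + 36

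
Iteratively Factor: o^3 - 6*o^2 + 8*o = (o)*(o^2 - 6*o + 8) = o*(o - 4)*(o - 2)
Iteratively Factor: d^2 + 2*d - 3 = (d - 1)*(d + 3)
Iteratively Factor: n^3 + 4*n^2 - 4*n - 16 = (n + 2)*(n^2 + 2*n - 8) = (n - 2)*(n + 2)*(n + 4)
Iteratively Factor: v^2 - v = (v - 1)*(v)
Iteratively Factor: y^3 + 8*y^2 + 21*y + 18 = (y + 3)*(y^2 + 5*y + 6) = (y + 2)*(y + 3)*(y + 3)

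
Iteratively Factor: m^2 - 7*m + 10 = (m - 2)*(m - 5)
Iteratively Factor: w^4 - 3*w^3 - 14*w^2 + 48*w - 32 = (w - 1)*(w^3 - 2*w^2 - 16*w + 32) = (w - 2)*(w - 1)*(w^2 - 16) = (w - 4)*(w - 2)*(w - 1)*(w + 4)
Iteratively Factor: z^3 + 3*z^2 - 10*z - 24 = (z - 3)*(z^2 + 6*z + 8) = (z - 3)*(z + 4)*(z + 2)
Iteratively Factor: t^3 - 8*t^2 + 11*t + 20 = (t - 4)*(t^2 - 4*t - 5) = (t - 4)*(t + 1)*(t - 5)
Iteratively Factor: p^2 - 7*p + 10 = (p - 2)*(p - 5)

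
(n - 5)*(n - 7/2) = n^2 - 17*n/2 + 35/2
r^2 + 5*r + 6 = (r + 2)*(r + 3)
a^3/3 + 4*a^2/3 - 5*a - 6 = (a/3 + 1/3)*(a - 3)*(a + 6)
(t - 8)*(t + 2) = t^2 - 6*t - 16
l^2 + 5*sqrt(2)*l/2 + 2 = (l + sqrt(2)/2)*(l + 2*sqrt(2))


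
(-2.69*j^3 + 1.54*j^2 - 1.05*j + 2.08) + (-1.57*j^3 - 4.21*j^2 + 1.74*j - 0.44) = -4.26*j^3 - 2.67*j^2 + 0.69*j + 1.64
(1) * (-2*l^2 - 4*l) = -2*l^2 - 4*l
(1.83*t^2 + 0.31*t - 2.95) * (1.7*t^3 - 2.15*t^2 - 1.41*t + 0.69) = 3.111*t^5 - 3.4075*t^4 - 8.2618*t^3 + 7.1681*t^2 + 4.3734*t - 2.0355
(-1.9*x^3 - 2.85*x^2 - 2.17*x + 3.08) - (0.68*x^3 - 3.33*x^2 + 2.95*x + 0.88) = -2.58*x^3 + 0.48*x^2 - 5.12*x + 2.2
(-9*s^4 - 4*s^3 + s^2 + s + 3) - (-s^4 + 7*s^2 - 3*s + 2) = -8*s^4 - 4*s^3 - 6*s^2 + 4*s + 1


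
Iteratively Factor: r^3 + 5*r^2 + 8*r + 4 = (r + 1)*(r^2 + 4*r + 4) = (r + 1)*(r + 2)*(r + 2)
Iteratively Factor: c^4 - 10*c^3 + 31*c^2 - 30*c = (c - 3)*(c^3 - 7*c^2 + 10*c) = c*(c - 3)*(c^2 - 7*c + 10) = c*(c - 3)*(c - 2)*(c - 5)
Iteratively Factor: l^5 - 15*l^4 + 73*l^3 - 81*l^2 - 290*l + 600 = (l - 5)*(l^4 - 10*l^3 + 23*l^2 + 34*l - 120) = (l - 5)*(l - 4)*(l^3 - 6*l^2 - l + 30) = (l - 5)*(l - 4)*(l - 3)*(l^2 - 3*l - 10) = (l - 5)^2*(l - 4)*(l - 3)*(l + 2)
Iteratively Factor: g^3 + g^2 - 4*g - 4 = (g + 2)*(g^2 - g - 2) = (g + 1)*(g + 2)*(g - 2)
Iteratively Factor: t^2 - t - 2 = (t + 1)*(t - 2)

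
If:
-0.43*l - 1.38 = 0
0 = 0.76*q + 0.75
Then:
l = -3.21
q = -0.99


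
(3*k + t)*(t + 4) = 3*k*t + 12*k + t^2 + 4*t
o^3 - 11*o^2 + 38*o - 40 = (o - 5)*(o - 4)*(o - 2)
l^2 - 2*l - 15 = (l - 5)*(l + 3)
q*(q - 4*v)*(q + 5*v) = q^3 + q^2*v - 20*q*v^2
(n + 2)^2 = n^2 + 4*n + 4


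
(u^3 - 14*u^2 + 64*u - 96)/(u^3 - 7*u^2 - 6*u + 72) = (u - 4)/(u + 3)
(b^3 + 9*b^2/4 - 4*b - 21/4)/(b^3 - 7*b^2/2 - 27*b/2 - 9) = (4*b^2 + 5*b - 21)/(2*(2*b^2 - 9*b - 18))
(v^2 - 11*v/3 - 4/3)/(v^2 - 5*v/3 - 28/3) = (3*v + 1)/(3*v + 7)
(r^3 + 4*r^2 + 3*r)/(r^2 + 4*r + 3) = r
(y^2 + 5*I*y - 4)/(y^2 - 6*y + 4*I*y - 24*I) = (y + I)/(y - 6)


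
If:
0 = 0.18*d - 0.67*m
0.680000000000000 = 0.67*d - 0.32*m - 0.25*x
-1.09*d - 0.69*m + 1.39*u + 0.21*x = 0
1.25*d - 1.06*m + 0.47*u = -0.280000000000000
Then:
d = -0.38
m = -0.10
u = 0.19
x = -3.62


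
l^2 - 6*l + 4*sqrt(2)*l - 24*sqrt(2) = (l - 6)*(l + 4*sqrt(2))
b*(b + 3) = b^2 + 3*b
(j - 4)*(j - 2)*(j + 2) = j^3 - 4*j^2 - 4*j + 16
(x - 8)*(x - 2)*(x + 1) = x^3 - 9*x^2 + 6*x + 16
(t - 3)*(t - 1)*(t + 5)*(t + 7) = t^4 + 8*t^3 - 10*t^2 - 104*t + 105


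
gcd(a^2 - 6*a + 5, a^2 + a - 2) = a - 1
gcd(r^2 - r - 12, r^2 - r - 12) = r^2 - r - 12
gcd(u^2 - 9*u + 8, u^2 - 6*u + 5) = u - 1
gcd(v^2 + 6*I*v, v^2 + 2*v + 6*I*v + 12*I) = v + 6*I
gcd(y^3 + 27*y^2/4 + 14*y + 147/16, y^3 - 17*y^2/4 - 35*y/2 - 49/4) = y + 7/4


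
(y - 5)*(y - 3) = y^2 - 8*y + 15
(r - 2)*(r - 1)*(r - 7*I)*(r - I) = r^4 - 3*r^3 - 8*I*r^3 - 5*r^2 + 24*I*r^2 + 21*r - 16*I*r - 14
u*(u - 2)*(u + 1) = u^3 - u^2 - 2*u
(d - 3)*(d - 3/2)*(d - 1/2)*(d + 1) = d^4 - 4*d^3 + 7*d^2/4 + 9*d/2 - 9/4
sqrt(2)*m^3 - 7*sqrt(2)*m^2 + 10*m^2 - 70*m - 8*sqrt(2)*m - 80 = (m - 8)*(m + 5*sqrt(2))*(sqrt(2)*m + sqrt(2))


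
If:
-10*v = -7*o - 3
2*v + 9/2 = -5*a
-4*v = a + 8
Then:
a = -1/9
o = -409/126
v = -71/36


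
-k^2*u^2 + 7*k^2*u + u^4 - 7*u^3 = u*(-k + u)*(k + u)*(u - 7)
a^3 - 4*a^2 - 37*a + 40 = (a - 8)*(a - 1)*(a + 5)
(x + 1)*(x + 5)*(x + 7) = x^3 + 13*x^2 + 47*x + 35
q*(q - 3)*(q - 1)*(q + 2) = q^4 - 2*q^3 - 5*q^2 + 6*q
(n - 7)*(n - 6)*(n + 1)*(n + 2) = n^4 - 10*n^3 + 5*n^2 + 100*n + 84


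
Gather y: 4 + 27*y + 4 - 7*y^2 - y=-7*y^2 + 26*y + 8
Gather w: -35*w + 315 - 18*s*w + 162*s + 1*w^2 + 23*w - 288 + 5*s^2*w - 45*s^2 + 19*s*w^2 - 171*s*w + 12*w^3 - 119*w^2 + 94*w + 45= -45*s^2 + 162*s + 12*w^3 + w^2*(19*s - 118) + w*(5*s^2 - 189*s + 82) + 72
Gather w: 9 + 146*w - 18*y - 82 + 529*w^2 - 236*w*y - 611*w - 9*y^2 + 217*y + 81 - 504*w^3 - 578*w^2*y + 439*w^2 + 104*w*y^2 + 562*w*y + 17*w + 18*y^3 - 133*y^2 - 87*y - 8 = -504*w^3 + w^2*(968 - 578*y) + w*(104*y^2 + 326*y - 448) + 18*y^3 - 142*y^2 + 112*y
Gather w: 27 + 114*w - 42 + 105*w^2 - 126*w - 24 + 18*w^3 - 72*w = 18*w^3 + 105*w^2 - 84*w - 39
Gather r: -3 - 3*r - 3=-3*r - 6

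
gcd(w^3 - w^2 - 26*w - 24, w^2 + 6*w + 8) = w + 4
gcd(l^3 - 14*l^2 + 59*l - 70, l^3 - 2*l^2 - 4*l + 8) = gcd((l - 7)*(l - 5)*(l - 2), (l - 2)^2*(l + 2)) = l - 2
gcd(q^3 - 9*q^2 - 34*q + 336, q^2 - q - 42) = q^2 - q - 42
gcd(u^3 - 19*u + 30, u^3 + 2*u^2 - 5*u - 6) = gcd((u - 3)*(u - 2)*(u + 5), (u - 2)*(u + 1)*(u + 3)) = u - 2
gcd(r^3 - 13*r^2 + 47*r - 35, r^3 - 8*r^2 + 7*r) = r^2 - 8*r + 7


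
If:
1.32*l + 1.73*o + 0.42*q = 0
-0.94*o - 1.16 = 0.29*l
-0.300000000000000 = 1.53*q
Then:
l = 2.82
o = -2.10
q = -0.20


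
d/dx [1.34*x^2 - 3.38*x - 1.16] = 2.68*x - 3.38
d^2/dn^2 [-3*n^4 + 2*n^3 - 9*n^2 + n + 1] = -36*n^2 + 12*n - 18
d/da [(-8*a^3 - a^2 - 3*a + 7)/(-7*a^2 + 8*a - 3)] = (56*a^4 - 128*a^3 + 43*a^2 + 104*a - 47)/(49*a^4 - 112*a^3 + 106*a^2 - 48*a + 9)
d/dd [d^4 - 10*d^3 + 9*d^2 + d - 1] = 4*d^3 - 30*d^2 + 18*d + 1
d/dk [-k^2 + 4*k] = 4 - 2*k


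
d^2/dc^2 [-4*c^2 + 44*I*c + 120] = -8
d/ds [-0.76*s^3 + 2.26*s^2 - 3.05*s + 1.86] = -2.28*s^2 + 4.52*s - 3.05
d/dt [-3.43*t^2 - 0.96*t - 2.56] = -6.86*t - 0.96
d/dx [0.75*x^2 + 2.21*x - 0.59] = 1.5*x + 2.21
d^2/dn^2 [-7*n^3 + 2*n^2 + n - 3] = 4 - 42*n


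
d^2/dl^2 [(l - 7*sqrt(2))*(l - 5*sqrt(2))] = 2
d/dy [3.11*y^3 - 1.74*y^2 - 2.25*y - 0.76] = 9.33*y^2 - 3.48*y - 2.25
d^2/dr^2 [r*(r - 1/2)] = 2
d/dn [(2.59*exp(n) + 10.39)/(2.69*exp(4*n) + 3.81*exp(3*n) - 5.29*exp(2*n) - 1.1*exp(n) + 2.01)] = (-20.9013*exp(4*n) - 131.5322*exp(3*n) - 105.0566*exp(2*n) + 109.9262*exp(n) + 16.6349)*exp(n)/(7.2361*exp(8*n) + 20.4978*exp(7*n) - 13.9441*exp(6*n) - 46.2278*exp(5*n) + 30.4159*exp(4*n) + 26.9542*exp(3*n) - 20.0558*exp(2*n) - 4.422*exp(n) + 4.0401)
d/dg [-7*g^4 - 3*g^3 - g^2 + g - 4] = -28*g^3 - 9*g^2 - 2*g + 1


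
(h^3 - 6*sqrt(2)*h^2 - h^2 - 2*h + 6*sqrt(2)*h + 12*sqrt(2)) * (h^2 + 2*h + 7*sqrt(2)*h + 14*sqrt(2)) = h^5 + h^4 + sqrt(2)*h^4 - 88*h^3 + sqrt(2)*h^3 - 88*h^2 - 4*sqrt(2)*h^2 - 4*sqrt(2)*h + 336*h + 336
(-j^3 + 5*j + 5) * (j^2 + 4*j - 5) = -j^5 - 4*j^4 + 10*j^3 + 25*j^2 - 5*j - 25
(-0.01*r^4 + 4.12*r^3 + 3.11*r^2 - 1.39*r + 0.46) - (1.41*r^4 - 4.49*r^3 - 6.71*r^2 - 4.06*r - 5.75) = -1.42*r^4 + 8.61*r^3 + 9.82*r^2 + 2.67*r + 6.21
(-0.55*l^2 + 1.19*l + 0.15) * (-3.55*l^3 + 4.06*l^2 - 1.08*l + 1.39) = 1.9525*l^5 - 6.4575*l^4 + 4.8929*l^3 - 1.4407*l^2 + 1.4921*l + 0.2085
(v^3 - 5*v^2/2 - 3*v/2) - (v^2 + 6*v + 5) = v^3 - 7*v^2/2 - 15*v/2 - 5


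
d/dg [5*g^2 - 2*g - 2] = 10*g - 2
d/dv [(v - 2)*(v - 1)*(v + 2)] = 3*v^2 - 2*v - 4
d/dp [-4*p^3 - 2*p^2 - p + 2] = -12*p^2 - 4*p - 1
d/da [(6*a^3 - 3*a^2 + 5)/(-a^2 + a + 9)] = (-6*a^4 + 12*a^3 + 159*a^2 - 44*a - 5)/(a^4 - 2*a^3 - 17*a^2 + 18*a + 81)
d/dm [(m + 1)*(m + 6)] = 2*m + 7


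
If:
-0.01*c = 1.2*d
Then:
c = -120.0*d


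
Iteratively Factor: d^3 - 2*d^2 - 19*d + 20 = (d + 4)*(d^2 - 6*d + 5) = (d - 5)*(d + 4)*(d - 1)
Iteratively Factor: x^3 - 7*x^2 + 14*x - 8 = (x - 1)*(x^2 - 6*x + 8) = (x - 2)*(x - 1)*(x - 4)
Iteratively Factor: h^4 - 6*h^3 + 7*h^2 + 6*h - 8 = (h - 1)*(h^3 - 5*h^2 + 2*h + 8) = (h - 4)*(h - 1)*(h^2 - h - 2) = (h - 4)*(h - 2)*(h - 1)*(h + 1)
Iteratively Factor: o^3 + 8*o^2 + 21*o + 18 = (o + 2)*(o^2 + 6*o + 9) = (o + 2)*(o + 3)*(o + 3)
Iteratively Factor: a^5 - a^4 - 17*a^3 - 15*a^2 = (a)*(a^4 - a^3 - 17*a^2 - 15*a) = a*(a + 3)*(a^3 - 4*a^2 - 5*a) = a*(a - 5)*(a + 3)*(a^2 + a) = a*(a - 5)*(a + 1)*(a + 3)*(a)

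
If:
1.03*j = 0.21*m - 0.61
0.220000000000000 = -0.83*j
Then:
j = -0.27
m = 1.60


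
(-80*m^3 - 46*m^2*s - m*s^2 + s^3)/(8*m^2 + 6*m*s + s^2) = (-40*m^2 - 3*m*s + s^2)/(4*m + s)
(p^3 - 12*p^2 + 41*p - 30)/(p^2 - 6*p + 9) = (p^3 - 12*p^2 + 41*p - 30)/(p^2 - 6*p + 9)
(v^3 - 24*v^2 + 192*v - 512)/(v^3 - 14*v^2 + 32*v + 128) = (v - 8)/(v + 2)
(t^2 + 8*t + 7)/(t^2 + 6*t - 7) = (t + 1)/(t - 1)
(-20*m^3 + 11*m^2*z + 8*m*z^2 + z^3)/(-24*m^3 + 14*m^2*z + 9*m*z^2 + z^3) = (5*m + z)/(6*m + z)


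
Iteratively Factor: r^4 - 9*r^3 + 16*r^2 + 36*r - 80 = (r - 4)*(r^3 - 5*r^2 - 4*r + 20) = (r - 5)*(r - 4)*(r^2 - 4) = (r - 5)*(r - 4)*(r + 2)*(r - 2)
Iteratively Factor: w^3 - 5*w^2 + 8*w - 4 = (w - 2)*(w^2 - 3*w + 2) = (w - 2)*(w - 1)*(w - 2)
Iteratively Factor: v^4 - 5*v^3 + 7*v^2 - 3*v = (v - 3)*(v^3 - 2*v^2 + v) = (v - 3)*(v - 1)*(v^2 - v) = (v - 3)*(v - 1)^2*(v)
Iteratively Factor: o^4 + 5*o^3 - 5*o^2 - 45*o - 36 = (o + 4)*(o^3 + o^2 - 9*o - 9) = (o + 3)*(o + 4)*(o^2 - 2*o - 3) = (o - 3)*(o + 3)*(o + 4)*(o + 1)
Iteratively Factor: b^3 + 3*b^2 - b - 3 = (b - 1)*(b^2 + 4*b + 3) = (b - 1)*(b + 3)*(b + 1)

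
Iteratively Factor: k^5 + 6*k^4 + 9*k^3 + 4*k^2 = (k + 1)*(k^4 + 5*k^3 + 4*k^2) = k*(k + 1)*(k^3 + 5*k^2 + 4*k) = k^2*(k + 1)*(k^2 + 5*k + 4) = k^2*(k + 1)*(k + 4)*(k + 1)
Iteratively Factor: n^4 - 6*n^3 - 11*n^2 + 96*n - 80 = (n - 1)*(n^3 - 5*n^2 - 16*n + 80) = (n - 5)*(n - 1)*(n^2 - 16) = (n - 5)*(n - 1)*(n + 4)*(n - 4)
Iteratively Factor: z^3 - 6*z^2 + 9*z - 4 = (z - 4)*(z^2 - 2*z + 1) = (z - 4)*(z - 1)*(z - 1)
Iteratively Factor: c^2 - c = (c)*(c - 1)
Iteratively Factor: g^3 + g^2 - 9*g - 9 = (g + 3)*(g^2 - 2*g - 3) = (g - 3)*(g + 3)*(g + 1)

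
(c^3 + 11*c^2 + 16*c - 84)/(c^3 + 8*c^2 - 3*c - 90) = (c^2 + 5*c - 14)/(c^2 + 2*c - 15)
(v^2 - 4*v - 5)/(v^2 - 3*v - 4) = (v - 5)/(v - 4)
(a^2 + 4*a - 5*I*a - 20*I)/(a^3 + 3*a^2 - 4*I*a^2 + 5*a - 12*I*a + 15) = (a + 4)/(a^2 + a*(3 + I) + 3*I)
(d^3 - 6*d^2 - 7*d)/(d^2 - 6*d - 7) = d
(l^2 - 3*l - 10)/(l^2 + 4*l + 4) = (l - 5)/(l + 2)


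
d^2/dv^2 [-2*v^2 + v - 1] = -4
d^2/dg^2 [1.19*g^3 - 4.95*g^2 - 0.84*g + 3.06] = 7.14*g - 9.9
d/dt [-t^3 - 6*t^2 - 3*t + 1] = -3*t^2 - 12*t - 3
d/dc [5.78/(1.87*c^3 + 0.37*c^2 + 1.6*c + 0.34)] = (-32.4258*c^2 - 4.2772*c - 9.248)/(1.87*c^3 + 0.37*c^2 + 1.6*c + 0.34)^2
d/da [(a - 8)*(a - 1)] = 2*a - 9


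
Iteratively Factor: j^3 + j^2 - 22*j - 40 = (j - 5)*(j^2 + 6*j + 8) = (j - 5)*(j + 2)*(j + 4)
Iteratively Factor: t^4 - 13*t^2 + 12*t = (t + 4)*(t^3 - 4*t^2 + 3*t) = (t - 3)*(t + 4)*(t^2 - t) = (t - 3)*(t - 1)*(t + 4)*(t)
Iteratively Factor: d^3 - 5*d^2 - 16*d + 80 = (d + 4)*(d^2 - 9*d + 20) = (d - 5)*(d + 4)*(d - 4)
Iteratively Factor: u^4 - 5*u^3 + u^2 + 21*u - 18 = (u + 2)*(u^3 - 7*u^2 + 15*u - 9) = (u - 3)*(u + 2)*(u^2 - 4*u + 3) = (u - 3)*(u - 1)*(u + 2)*(u - 3)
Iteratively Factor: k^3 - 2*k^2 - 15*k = (k + 3)*(k^2 - 5*k) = (k - 5)*(k + 3)*(k)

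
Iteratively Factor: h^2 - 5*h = (h)*(h - 5)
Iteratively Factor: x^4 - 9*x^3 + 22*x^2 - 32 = (x - 2)*(x^3 - 7*x^2 + 8*x + 16) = (x - 2)*(x + 1)*(x^2 - 8*x + 16) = (x - 4)*(x - 2)*(x + 1)*(x - 4)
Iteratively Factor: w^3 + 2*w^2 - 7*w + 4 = (w - 1)*(w^2 + 3*w - 4) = (w - 1)^2*(w + 4)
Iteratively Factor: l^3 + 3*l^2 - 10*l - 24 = (l - 3)*(l^2 + 6*l + 8) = (l - 3)*(l + 4)*(l + 2)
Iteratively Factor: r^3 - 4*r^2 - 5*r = (r - 5)*(r^2 + r) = (r - 5)*(r + 1)*(r)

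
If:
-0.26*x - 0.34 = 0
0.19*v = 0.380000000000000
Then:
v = 2.00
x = -1.31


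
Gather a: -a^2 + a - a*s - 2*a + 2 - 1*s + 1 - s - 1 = -a^2 + a*(-s - 1) - 2*s + 2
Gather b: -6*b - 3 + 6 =3 - 6*b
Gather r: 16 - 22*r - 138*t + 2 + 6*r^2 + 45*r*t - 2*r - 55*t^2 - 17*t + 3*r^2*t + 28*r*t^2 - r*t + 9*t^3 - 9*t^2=r^2*(3*t + 6) + r*(28*t^2 + 44*t - 24) + 9*t^3 - 64*t^2 - 155*t + 18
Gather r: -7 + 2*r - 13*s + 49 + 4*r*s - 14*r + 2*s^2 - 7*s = r*(4*s - 12) + 2*s^2 - 20*s + 42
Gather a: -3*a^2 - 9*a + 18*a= -3*a^2 + 9*a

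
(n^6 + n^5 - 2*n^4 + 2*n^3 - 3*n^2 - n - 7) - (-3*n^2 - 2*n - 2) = n^6 + n^5 - 2*n^4 + 2*n^3 + n - 5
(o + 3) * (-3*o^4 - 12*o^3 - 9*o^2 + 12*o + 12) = -3*o^5 - 21*o^4 - 45*o^3 - 15*o^2 + 48*o + 36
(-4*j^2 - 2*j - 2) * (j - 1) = -4*j^3 + 2*j^2 + 2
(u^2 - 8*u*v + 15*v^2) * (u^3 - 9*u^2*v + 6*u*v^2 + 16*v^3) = u^5 - 17*u^4*v + 93*u^3*v^2 - 167*u^2*v^3 - 38*u*v^4 + 240*v^5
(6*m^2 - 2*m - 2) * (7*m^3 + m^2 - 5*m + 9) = 42*m^5 - 8*m^4 - 46*m^3 + 62*m^2 - 8*m - 18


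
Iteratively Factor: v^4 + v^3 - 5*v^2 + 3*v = (v - 1)*(v^3 + 2*v^2 - 3*v) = (v - 1)^2*(v^2 + 3*v) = (v - 1)^2*(v + 3)*(v)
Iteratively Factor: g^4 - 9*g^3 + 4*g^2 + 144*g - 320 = (g - 5)*(g^3 - 4*g^2 - 16*g + 64) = (g - 5)*(g - 4)*(g^2 - 16) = (g - 5)*(g - 4)^2*(g + 4)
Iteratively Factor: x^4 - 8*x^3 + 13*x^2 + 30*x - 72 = (x - 3)*(x^3 - 5*x^2 - 2*x + 24) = (x - 3)^2*(x^2 - 2*x - 8) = (x - 3)^2*(x + 2)*(x - 4)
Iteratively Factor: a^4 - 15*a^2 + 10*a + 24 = (a + 4)*(a^3 - 4*a^2 + a + 6) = (a + 1)*(a + 4)*(a^2 - 5*a + 6) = (a - 3)*(a + 1)*(a + 4)*(a - 2)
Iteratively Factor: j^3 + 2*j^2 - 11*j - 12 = (j + 1)*(j^2 + j - 12) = (j + 1)*(j + 4)*(j - 3)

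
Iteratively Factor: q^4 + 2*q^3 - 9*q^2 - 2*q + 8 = (q - 2)*(q^3 + 4*q^2 - q - 4) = (q - 2)*(q + 4)*(q^2 - 1) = (q - 2)*(q - 1)*(q + 4)*(q + 1)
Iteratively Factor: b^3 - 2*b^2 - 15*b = (b)*(b^2 - 2*b - 15) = b*(b - 5)*(b + 3)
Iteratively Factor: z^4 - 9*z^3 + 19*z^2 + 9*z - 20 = (z - 5)*(z^3 - 4*z^2 - z + 4) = (z - 5)*(z - 1)*(z^2 - 3*z - 4) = (z - 5)*(z - 1)*(z + 1)*(z - 4)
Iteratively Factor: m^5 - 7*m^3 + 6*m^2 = (m)*(m^4 - 7*m^2 + 6*m) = m^2*(m^3 - 7*m + 6) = m^2*(m + 3)*(m^2 - 3*m + 2) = m^2*(m - 2)*(m + 3)*(m - 1)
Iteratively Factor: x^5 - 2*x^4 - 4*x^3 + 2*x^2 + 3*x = (x)*(x^4 - 2*x^3 - 4*x^2 + 2*x + 3) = x*(x - 1)*(x^3 - x^2 - 5*x - 3) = x*(x - 3)*(x - 1)*(x^2 + 2*x + 1) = x*(x - 3)*(x - 1)*(x + 1)*(x + 1)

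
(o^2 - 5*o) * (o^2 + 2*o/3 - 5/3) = o^4 - 13*o^3/3 - 5*o^2 + 25*o/3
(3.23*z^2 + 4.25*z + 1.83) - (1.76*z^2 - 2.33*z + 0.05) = 1.47*z^2 + 6.58*z + 1.78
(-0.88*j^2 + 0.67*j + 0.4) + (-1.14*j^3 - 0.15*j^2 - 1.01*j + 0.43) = -1.14*j^3 - 1.03*j^2 - 0.34*j + 0.83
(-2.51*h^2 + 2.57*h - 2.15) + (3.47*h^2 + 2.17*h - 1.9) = 0.96*h^2 + 4.74*h - 4.05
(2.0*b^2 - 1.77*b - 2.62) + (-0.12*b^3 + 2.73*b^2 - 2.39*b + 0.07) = -0.12*b^3 + 4.73*b^2 - 4.16*b - 2.55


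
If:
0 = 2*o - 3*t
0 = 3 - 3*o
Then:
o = 1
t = 2/3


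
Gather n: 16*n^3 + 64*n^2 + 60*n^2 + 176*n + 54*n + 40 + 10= 16*n^3 + 124*n^2 + 230*n + 50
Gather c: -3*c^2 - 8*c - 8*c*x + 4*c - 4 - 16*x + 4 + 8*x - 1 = -3*c^2 + c*(-8*x - 4) - 8*x - 1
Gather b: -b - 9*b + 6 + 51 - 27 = 30 - 10*b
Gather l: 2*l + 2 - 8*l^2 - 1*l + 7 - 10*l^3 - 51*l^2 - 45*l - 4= -10*l^3 - 59*l^2 - 44*l + 5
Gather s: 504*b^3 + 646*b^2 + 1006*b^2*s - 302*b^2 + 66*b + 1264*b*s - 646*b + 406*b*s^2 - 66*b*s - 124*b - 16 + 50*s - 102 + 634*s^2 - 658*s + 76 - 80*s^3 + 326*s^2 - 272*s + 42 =504*b^3 + 344*b^2 - 704*b - 80*s^3 + s^2*(406*b + 960) + s*(1006*b^2 + 1198*b - 880)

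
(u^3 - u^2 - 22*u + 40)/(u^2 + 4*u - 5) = (u^2 - 6*u + 8)/(u - 1)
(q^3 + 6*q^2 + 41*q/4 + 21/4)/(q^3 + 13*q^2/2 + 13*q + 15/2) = (4*q^2 + 20*q + 21)/(2*(2*q^2 + 11*q + 15))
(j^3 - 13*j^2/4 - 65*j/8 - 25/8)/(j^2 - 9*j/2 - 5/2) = j + 5/4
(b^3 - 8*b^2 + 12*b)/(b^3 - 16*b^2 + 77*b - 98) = b*(b - 6)/(b^2 - 14*b + 49)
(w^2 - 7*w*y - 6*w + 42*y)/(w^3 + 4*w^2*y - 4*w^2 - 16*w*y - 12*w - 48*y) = (w - 7*y)/(w^2 + 4*w*y + 2*w + 8*y)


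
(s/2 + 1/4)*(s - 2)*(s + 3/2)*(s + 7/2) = s^4/2 + 7*s^3/4 - 13*s^2/8 - 103*s/16 - 21/8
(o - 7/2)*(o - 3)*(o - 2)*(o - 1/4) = o^4 - 35*o^3/4 + 205*o^2/8 - 215*o/8 + 21/4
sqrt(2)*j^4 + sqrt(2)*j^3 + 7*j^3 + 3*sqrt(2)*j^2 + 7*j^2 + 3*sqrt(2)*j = j*(j + 1)*(j + 3*sqrt(2))*(sqrt(2)*j + 1)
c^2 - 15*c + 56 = (c - 8)*(c - 7)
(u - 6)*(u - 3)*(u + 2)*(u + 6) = u^4 - u^3 - 42*u^2 + 36*u + 216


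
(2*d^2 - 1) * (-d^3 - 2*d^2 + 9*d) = -2*d^5 - 4*d^4 + 19*d^3 + 2*d^2 - 9*d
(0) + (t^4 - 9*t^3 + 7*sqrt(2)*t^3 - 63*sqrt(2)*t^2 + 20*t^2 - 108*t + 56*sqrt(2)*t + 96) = t^4 - 9*t^3 + 7*sqrt(2)*t^3 - 63*sqrt(2)*t^2 + 20*t^2 - 108*t + 56*sqrt(2)*t + 96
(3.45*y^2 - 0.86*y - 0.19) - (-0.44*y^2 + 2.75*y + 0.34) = 3.89*y^2 - 3.61*y - 0.53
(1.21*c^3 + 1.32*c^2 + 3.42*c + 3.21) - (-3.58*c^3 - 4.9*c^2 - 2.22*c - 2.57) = 4.79*c^3 + 6.22*c^2 + 5.64*c + 5.78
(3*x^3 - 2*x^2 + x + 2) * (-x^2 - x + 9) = -3*x^5 - x^4 + 28*x^3 - 21*x^2 + 7*x + 18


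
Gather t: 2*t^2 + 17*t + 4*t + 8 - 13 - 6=2*t^2 + 21*t - 11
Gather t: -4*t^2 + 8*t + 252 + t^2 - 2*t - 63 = -3*t^2 + 6*t + 189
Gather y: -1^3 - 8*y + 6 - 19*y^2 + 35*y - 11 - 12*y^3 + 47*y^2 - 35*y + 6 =-12*y^3 + 28*y^2 - 8*y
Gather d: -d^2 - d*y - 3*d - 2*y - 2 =-d^2 + d*(-y - 3) - 2*y - 2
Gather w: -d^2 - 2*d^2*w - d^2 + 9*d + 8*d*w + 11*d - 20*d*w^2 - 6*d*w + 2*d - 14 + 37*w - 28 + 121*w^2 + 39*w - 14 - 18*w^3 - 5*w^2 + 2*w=-2*d^2 + 22*d - 18*w^3 + w^2*(116 - 20*d) + w*(-2*d^2 + 2*d + 78) - 56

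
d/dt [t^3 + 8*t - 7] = 3*t^2 + 8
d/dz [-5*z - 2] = -5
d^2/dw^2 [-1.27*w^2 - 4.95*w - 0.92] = -2.54000000000000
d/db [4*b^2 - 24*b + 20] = 8*b - 24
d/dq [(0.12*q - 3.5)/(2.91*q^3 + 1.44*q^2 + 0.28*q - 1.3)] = (-0.6984*q^3 + 30.3822*q^2 + 10.08*q + 0.824)/(8.4681*q^6 + 8.3808*q^5 + 3.7032*q^4 - 6.7596*q^3 - 3.6656*q^2 - 0.728*q + 1.69)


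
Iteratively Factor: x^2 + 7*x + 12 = (x + 4)*(x + 3)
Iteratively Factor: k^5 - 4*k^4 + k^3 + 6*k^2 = (k + 1)*(k^4 - 5*k^3 + 6*k^2) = (k - 3)*(k + 1)*(k^3 - 2*k^2) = k*(k - 3)*(k + 1)*(k^2 - 2*k) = k*(k - 3)*(k - 2)*(k + 1)*(k)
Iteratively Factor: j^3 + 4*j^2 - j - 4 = (j + 4)*(j^2 - 1) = (j + 1)*(j + 4)*(j - 1)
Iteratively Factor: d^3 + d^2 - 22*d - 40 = (d + 2)*(d^2 - d - 20) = (d + 2)*(d + 4)*(d - 5)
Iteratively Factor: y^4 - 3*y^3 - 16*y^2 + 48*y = (y + 4)*(y^3 - 7*y^2 + 12*y) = (y - 4)*(y + 4)*(y^2 - 3*y) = y*(y - 4)*(y + 4)*(y - 3)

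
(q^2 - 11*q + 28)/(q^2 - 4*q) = (q - 7)/q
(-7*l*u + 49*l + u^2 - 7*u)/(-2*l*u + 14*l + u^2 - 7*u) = (-7*l + u)/(-2*l + u)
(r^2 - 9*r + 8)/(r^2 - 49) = (r^2 - 9*r + 8)/(r^2 - 49)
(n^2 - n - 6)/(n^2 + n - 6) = (n^2 - n - 6)/(n^2 + n - 6)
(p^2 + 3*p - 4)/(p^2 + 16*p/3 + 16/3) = 3*(p - 1)/(3*p + 4)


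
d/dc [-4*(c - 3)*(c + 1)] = 8 - 8*c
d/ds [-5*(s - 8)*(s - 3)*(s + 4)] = -15*s^2 + 70*s + 100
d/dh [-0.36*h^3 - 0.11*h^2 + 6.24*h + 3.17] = -1.08*h^2 - 0.22*h + 6.24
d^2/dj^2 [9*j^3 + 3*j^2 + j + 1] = 54*j + 6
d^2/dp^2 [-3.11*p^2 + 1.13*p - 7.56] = -6.22000000000000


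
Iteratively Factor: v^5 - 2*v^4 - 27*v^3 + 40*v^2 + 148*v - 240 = (v - 5)*(v^4 + 3*v^3 - 12*v^2 - 20*v + 48) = (v - 5)*(v - 2)*(v^3 + 5*v^2 - 2*v - 24) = (v - 5)*(v - 2)*(v + 4)*(v^2 + v - 6) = (v - 5)*(v - 2)^2*(v + 4)*(v + 3)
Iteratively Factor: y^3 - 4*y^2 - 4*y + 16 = (y - 2)*(y^2 - 2*y - 8) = (y - 2)*(y + 2)*(y - 4)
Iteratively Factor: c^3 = (c)*(c^2) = c^2*(c)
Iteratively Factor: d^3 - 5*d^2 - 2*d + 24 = (d + 2)*(d^2 - 7*d + 12) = (d - 4)*(d + 2)*(d - 3)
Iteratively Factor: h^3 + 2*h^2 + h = (h)*(h^2 + 2*h + 1) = h*(h + 1)*(h + 1)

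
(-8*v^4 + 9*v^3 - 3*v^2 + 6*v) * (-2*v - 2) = 16*v^5 - 2*v^4 - 12*v^3 - 6*v^2 - 12*v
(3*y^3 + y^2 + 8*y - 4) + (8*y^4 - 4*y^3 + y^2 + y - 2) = 8*y^4 - y^3 + 2*y^2 + 9*y - 6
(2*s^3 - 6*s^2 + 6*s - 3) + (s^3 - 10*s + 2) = 3*s^3 - 6*s^2 - 4*s - 1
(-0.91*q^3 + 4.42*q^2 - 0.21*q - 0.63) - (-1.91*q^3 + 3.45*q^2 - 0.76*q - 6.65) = 1.0*q^3 + 0.97*q^2 + 0.55*q + 6.02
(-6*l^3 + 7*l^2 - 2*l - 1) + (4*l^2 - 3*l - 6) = -6*l^3 + 11*l^2 - 5*l - 7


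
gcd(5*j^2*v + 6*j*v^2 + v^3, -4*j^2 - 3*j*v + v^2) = j + v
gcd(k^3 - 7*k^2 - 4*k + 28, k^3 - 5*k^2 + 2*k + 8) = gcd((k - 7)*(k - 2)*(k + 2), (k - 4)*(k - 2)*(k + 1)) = k - 2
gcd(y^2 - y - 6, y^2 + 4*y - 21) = y - 3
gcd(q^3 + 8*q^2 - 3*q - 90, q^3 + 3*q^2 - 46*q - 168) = q + 6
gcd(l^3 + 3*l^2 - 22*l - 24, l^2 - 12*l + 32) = l - 4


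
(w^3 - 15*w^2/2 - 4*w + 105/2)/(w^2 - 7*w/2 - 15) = (w^2 - 10*w + 21)/(w - 6)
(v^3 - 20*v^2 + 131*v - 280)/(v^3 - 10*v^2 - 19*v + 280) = (v - 5)/(v + 5)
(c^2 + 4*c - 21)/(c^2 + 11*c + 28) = (c - 3)/(c + 4)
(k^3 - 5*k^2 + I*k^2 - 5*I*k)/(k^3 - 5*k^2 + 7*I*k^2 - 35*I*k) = (k + I)/(k + 7*I)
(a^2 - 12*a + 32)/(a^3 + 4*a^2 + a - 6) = (a^2 - 12*a + 32)/(a^3 + 4*a^2 + a - 6)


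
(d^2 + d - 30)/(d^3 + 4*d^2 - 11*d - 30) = (d^2 + d - 30)/(d^3 + 4*d^2 - 11*d - 30)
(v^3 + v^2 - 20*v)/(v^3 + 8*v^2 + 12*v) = (v^2 + v - 20)/(v^2 + 8*v + 12)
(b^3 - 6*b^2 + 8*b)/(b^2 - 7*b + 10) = b*(b - 4)/(b - 5)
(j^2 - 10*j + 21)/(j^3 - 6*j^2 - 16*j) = (-j^2 + 10*j - 21)/(j*(-j^2 + 6*j + 16))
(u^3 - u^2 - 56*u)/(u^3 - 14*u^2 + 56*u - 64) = u*(u + 7)/(u^2 - 6*u + 8)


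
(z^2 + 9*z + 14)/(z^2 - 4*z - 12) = (z + 7)/(z - 6)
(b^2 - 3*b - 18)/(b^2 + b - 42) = (b + 3)/(b + 7)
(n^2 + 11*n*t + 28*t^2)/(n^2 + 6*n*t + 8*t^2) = (n + 7*t)/(n + 2*t)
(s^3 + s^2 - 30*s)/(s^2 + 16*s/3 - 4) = 3*s*(s - 5)/(3*s - 2)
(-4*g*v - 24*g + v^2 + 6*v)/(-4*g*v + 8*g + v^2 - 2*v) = (v + 6)/(v - 2)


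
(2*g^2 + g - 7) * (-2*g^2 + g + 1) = -4*g^4 + 17*g^2 - 6*g - 7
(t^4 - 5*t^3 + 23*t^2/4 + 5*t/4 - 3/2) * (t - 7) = t^5 - 12*t^4 + 163*t^3/4 - 39*t^2 - 41*t/4 + 21/2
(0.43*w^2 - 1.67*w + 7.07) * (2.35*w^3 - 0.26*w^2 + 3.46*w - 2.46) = 1.0105*w^5 - 4.0363*w^4 + 18.5365*w^3 - 8.6742*w^2 + 28.5704*w - 17.3922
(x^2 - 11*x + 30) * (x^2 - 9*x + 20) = x^4 - 20*x^3 + 149*x^2 - 490*x + 600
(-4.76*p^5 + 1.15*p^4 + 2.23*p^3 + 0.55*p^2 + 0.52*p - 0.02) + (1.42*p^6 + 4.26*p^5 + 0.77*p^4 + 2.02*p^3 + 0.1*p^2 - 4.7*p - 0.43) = 1.42*p^6 - 0.5*p^5 + 1.92*p^4 + 4.25*p^3 + 0.65*p^2 - 4.18*p - 0.45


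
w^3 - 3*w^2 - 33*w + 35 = (w - 7)*(w - 1)*(w + 5)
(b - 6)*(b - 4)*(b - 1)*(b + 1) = b^4 - 10*b^3 + 23*b^2 + 10*b - 24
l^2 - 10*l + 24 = (l - 6)*(l - 4)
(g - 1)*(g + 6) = g^2 + 5*g - 6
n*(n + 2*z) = n^2 + 2*n*z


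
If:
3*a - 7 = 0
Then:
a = 7/3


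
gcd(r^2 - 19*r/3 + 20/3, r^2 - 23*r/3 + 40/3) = r - 5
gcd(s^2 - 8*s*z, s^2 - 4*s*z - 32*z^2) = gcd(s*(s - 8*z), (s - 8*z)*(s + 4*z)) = -s + 8*z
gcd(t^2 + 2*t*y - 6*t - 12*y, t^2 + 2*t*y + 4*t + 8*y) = t + 2*y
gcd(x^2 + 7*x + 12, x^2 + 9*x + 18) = x + 3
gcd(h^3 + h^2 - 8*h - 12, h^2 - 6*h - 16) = h + 2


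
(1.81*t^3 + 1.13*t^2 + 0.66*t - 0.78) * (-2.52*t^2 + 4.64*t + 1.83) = -4.5612*t^5 + 5.5508*t^4 + 6.8923*t^3 + 7.0959*t^2 - 2.4114*t - 1.4274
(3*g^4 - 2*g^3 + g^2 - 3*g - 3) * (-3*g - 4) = -9*g^5 - 6*g^4 + 5*g^3 + 5*g^2 + 21*g + 12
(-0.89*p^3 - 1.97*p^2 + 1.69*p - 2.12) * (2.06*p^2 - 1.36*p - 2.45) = -1.8334*p^5 - 2.8478*p^4 + 8.3411*p^3 - 1.8391*p^2 - 1.2573*p + 5.194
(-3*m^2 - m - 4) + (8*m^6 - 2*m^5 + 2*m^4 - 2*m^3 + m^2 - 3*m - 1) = 8*m^6 - 2*m^5 + 2*m^4 - 2*m^3 - 2*m^2 - 4*m - 5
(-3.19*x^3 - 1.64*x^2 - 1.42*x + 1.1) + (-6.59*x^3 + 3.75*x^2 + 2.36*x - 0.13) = -9.78*x^3 + 2.11*x^2 + 0.94*x + 0.97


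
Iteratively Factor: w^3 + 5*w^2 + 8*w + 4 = (w + 1)*(w^2 + 4*w + 4) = (w + 1)*(w + 2)*(w + 2)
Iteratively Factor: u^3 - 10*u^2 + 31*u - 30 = (u - 5)*(u^2 - 5*u + 6) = (u - 5)*(u - 3)*(u - 2)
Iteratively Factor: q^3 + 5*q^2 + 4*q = (q + 4)*(q^2 + q) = (q + 1)*(q + 4)*(q)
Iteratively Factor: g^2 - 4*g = (g)*(g - 4)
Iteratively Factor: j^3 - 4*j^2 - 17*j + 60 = (j - 5)*(j^2 + j - 12) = (j - 5)*(j - 3)*(j + 4)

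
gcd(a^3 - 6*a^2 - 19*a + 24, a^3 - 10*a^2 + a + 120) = a^2 - 5*a - 24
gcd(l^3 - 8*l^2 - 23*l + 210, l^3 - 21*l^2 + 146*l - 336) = l^2 - 13*l + 42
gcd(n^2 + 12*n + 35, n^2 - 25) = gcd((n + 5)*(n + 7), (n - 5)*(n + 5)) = n + 5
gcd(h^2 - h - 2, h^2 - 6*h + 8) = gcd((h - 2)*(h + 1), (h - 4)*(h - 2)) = h - 2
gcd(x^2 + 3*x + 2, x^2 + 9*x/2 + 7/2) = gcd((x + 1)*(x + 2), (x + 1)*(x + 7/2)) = x + 1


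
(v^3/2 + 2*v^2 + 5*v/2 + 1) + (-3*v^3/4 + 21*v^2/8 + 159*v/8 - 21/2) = -v^3/4 + 37*v^2/8 + 179*v/8 - 19/2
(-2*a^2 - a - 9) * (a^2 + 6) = -2*a^4 - a^3 - 21*a^2 - 6*a - 54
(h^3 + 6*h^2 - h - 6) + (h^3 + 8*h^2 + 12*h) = 2*h^3 + 14*h^2 + 11*h - 6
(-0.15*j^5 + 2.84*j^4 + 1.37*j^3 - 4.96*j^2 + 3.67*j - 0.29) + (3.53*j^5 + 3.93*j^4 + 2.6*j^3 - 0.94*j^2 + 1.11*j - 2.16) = 3.38*j^5 + 6.77*j^4 + 3.97*j^3 - 5.9*j^2 + 4.78*j - 2.45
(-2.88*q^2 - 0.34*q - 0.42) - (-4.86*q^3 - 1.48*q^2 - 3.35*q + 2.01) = 4.86*q^3 - 1.4*q^2 + 3.01*q - 2.43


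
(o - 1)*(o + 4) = o^2 + 3*o - 4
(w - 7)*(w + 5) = w^2 - 2*w - 35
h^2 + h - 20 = (h - 4)*(h + 5)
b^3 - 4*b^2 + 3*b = b*(b - 3)*(b - 1)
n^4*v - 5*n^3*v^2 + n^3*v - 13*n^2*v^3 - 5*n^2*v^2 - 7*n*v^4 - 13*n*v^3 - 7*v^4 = (n - 7*v)*(n + v)^2*(n*v + v)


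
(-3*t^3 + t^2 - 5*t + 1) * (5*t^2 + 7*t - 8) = -15*t^5 - 16*t^4 + 6*t^3 - 38*t^2 + 47*t - 8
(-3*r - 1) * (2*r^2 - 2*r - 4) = -6*r^3 + 4*r^2 + 14*r + 4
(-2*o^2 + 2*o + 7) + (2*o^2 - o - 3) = o + 4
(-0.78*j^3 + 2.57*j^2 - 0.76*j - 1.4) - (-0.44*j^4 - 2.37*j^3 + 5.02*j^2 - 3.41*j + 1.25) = 0.44*j^4 + 1.59*j^3 - 2.45*j^2 + 2.65*j - 2.65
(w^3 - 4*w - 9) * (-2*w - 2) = -2*w^4 - 2*w^3 + 8*w^2 + 26*w + 18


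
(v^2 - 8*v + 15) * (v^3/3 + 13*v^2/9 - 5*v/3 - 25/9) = v^5/3 - 11*v^4/9 - 74*v^3/9 + 290*v^2/9 - 25*v/9 - 125/3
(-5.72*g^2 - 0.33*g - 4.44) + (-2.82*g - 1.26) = -5.72*g^2 - 3.15*g - 5.7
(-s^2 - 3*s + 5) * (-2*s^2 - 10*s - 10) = 2*s^4 + 16*s^3 + 30*s^2 - 20*s - 50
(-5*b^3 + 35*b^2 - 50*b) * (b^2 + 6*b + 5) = -5*b^5 + 5*b^4 + 135*b^3 - 125*b^2 - 250*b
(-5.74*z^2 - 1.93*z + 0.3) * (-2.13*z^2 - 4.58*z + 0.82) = 12.2262*z^4 + 30.4001*z^3 + 3.4936*z^2 - 2.9566*z + 0.246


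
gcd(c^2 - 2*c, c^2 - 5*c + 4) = 1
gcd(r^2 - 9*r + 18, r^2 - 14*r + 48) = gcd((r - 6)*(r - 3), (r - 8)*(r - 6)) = r - 6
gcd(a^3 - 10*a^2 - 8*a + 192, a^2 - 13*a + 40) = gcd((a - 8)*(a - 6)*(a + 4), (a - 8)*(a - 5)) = a - 8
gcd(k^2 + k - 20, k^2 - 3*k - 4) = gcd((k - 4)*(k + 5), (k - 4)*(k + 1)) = k - 4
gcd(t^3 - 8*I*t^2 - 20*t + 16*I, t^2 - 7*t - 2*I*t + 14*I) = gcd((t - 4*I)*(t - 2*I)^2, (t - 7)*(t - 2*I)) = t - 2*I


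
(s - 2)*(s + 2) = s^2 - 4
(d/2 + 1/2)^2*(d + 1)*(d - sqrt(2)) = d^4/4 - sqrt(2)*d^3/4 + 3*d^3/4 - 3*sqrt(2)*d^2/4 + 3*d^2/4 - 3*sqrt(2)*d/4 + d/4 - sqrt(2)/4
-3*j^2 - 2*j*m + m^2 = (-3*j + m)*(j + m)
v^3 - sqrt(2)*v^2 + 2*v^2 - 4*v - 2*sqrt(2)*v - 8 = (v + 2)*(v - 2*sqrt(2))*(v + sqrt(2))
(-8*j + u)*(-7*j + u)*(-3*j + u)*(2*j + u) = -336*j^4 + 34*j^3*u + 65*j^2*u^2 - 16*j*u^3 + u^4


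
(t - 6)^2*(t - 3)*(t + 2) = t^4 - 13*t^3 + 42*t^2 + 36*t - 216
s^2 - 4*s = s*(s - 4)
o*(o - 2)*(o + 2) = o^3 - 4*o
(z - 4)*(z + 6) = z^2 + 2*z - 24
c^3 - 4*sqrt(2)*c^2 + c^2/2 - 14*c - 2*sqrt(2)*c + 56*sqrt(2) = (c - 7/2)*(c + 4)*(c - 4*sqrt(2))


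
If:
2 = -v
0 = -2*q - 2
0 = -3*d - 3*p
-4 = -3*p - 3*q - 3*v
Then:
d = -13/3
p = 13/3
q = -1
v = -2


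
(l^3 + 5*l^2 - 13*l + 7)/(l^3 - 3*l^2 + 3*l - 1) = (l + 7)/(l - 1)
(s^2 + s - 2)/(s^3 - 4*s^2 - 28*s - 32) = (s - 1)/(s^2 - 6*s - 16)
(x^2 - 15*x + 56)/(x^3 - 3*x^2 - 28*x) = (x - 8)/(x*(x + 4))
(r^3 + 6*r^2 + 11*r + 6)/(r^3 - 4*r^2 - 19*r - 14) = (r + 3)/(r - 7)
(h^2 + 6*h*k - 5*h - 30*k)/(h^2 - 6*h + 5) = (h + 6*k)/(h - 1)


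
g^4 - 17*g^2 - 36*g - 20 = (g - 5)*(g + 1)*(g + 2)^2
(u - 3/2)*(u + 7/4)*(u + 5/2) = u^3 + 11*u^2/4 - 2*u - 105/16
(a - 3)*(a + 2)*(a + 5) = a^3 + 4*a^2 - 11*a - 30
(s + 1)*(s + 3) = s^2 + 4*s + 3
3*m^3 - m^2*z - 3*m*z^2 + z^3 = (-3*m + z)*(-m + z)*(m + z)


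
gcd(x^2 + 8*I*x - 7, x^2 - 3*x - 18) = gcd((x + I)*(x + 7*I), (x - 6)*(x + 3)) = 1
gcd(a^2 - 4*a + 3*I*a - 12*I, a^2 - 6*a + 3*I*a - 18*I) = a + 3*I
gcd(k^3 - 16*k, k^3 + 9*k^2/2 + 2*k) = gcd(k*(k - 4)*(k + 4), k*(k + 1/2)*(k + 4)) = k^2 + 4*k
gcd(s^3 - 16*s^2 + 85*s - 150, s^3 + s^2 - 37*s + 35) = s - 5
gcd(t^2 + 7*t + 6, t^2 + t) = t + 1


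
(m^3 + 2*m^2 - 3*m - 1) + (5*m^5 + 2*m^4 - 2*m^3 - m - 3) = 5*m^5 + 2*m^4 - m^3 + 2*m^2 - 4*m - 4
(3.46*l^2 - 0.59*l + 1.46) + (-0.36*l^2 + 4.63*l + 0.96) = 3.1*l^2 + 4.04*l + 2.42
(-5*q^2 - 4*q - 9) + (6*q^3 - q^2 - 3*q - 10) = 6*q^3 - 6*q^2 - 7*q - 19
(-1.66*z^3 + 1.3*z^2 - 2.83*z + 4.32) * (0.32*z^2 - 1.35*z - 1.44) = -0.5312*z^5 + 2.657*z^4 - 0.270200000000001*z^3 + 3.3309*z^2 - 1.7568*z - 6.2208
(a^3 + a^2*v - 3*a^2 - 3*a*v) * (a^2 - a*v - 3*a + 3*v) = a^5 - 6*a^4 - a^3*v^2 + 9*a^3 + 6*a^2*v^2 - 9*a*v^2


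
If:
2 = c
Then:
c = 2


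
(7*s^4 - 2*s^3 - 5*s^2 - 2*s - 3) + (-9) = 7*s^4 - 2*s^3 - 5*s^2 - 2*s - 12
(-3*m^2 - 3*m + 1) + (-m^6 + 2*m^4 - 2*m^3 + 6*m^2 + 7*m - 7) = -m^6 + 2*m^4 - 2*m^3 + 3*m^2 + 4*m - 6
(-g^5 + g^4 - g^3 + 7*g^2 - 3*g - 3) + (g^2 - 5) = -g^5 + g^4 - g^3 + 8*g^2 - 3*g - 8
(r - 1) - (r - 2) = 1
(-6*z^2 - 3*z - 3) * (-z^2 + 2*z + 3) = 6*z^4 - 9*z^3 - 21*z^2 - 15*z - 9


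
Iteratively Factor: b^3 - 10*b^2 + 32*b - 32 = (b - 4)*(b^2 - 6*b + 8) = (b - 4)*(b - 2)*(b - 4)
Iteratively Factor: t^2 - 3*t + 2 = (t - 2)*(t - 1)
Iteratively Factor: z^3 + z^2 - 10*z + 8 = (z - 2)*(z^2 + 3*z - 4) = (z - 2)*(z - 1)*(z + 4)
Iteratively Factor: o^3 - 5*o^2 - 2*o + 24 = (o - 3)*(o^2 - 2*o - 8) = (o - 3)*(o + 2)*(o - 4)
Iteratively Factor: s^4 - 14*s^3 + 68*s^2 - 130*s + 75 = (s - 5)*(s^3 - 9*s^2 + 23*s - 15) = (s - 5)*(s - 3)*(s^2 - 6*s + 5) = (s - 5)*(s - 3)*(s - 1)*(s - 5)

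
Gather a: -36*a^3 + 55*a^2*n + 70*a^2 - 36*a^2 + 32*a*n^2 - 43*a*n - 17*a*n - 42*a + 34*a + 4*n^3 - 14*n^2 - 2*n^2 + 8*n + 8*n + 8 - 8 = -36*a^3 + a^2*(55*n + 34) + a*(32*n^2 - 60*n - 8) + 4*n^3 - 16*n^2 + 16*n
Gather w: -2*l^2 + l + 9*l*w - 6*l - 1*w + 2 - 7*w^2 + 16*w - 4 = -2*l^2 - 5*l - 7*w^2 + w*(9*l + 15) - 2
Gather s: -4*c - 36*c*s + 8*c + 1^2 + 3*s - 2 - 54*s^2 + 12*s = 4*c - 54*s^2 + s*(15 - 36*c) - 1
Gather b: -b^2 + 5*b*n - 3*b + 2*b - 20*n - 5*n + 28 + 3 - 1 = -b^2 + b*(5*n - 1) - 25*n + 30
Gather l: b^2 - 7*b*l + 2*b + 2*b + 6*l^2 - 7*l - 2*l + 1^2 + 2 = b^2 + 4*b + 6*l^2 + l*(-7*b - 9) + 3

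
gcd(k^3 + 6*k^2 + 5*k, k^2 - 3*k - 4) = k + 1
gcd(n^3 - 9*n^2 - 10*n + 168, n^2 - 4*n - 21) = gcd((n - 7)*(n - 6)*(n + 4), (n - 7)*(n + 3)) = n - 7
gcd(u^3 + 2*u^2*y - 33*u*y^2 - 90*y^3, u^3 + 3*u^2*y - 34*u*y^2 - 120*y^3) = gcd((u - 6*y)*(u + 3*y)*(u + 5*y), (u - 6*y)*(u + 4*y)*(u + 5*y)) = -u^2 + u*y + 30*y^2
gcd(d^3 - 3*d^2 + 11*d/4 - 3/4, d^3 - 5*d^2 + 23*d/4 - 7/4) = d^2 - 3*d/2 + 1/2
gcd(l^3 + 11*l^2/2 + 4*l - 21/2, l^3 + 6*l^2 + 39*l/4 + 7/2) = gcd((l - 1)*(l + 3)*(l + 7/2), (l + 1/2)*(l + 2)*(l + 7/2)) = l + 7/2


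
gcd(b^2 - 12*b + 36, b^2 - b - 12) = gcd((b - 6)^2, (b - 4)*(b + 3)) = 1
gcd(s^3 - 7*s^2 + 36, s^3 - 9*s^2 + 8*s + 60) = s^2 - 4*s - 12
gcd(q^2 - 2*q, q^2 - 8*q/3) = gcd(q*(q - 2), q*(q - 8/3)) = q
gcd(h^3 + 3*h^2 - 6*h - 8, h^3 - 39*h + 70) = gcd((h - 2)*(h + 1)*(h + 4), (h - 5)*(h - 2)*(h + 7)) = h - 2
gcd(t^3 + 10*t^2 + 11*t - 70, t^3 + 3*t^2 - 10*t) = t^2 + 3*t - 10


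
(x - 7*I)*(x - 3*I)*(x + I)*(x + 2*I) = x^4 - 7*I*x^3 + 7*x^2 - 43*I*x + 42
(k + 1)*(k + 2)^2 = k^3 + 5*k^2 + 8*k + 4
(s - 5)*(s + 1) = s^2 - 4*s - 5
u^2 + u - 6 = (u - 2)*(u + 3)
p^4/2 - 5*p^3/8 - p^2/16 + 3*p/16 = p*(p/2 + 1/4)*(p - 1)*(p - 3/4)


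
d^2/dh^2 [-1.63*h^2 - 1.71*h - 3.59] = -3.26000000000000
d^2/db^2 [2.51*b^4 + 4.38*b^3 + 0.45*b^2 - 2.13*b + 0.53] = 30.12*b^2 + 26.28*b + 0.9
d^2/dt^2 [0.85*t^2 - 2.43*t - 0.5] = 1.70000000000000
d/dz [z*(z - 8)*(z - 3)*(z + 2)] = 4*z^3 - 27*z^2 + 4*z + 48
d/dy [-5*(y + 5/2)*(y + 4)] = -10*y - 65/2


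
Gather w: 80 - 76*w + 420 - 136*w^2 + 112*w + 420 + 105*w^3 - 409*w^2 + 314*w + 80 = 105*w^3 - 545*w^2 + 350*w + 1000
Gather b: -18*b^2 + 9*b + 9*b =-18*b^2 + 18*b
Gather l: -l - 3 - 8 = -l - 11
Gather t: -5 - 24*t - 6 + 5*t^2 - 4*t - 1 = 5*t^2 - 28*t - 12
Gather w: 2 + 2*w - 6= 2*w - 4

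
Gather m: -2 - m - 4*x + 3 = -m - 4*x + 1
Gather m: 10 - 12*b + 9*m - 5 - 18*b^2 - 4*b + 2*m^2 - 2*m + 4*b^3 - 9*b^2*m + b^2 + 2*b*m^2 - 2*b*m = 4*b^3 - 17*b^2 - 16*b + m^2*(2*b + 2) + m*(-9*b^2 - 2*b + 7) + 5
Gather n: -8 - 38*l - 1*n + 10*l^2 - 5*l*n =10*l^2 - 38*l + n*(-5*l - 1) - 8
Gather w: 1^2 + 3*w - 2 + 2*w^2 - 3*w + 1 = 2*w^2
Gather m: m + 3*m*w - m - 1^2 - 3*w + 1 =3*m*w - 3*w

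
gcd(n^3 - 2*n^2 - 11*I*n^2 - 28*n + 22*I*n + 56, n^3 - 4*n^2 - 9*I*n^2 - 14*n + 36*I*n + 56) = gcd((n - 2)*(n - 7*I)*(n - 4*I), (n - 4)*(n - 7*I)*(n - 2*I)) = n - 7*I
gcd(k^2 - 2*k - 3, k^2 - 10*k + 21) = k - 3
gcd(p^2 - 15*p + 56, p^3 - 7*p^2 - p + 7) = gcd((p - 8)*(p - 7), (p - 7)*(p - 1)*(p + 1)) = p - 7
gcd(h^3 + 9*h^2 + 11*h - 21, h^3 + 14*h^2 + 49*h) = h + 7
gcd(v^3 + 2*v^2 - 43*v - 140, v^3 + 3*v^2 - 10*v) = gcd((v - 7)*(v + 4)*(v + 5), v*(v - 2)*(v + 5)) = v + 5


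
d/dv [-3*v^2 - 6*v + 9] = -6*v - 6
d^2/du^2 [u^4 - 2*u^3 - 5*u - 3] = 12*u*(u - 1)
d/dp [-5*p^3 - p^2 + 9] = p*(-15*p - 2)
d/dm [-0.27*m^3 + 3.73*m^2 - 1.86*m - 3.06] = -0.81*m^2 + 7.46*m - 1.86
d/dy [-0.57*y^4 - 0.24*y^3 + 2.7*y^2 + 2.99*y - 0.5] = -2.28*y^3 - 0.72*y^2 + 5.4*y + 2.99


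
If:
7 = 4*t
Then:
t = 7/4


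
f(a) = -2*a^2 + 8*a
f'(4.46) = -9.84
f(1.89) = 7.98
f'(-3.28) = 21.12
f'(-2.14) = 16.56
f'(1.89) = 0.44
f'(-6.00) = 32.00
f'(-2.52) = 18.08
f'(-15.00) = 68.00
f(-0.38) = -3.33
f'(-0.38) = 9.52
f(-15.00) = -570.00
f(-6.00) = -120.00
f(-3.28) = -47.76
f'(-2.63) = 18.52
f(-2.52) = -32.86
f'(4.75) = -11.00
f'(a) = 8 - 4*a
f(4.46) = -4.10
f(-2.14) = -26.28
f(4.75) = -7.12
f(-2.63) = -34.87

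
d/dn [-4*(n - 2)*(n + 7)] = -8*n - 20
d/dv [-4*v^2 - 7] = -8*v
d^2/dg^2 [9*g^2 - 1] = 18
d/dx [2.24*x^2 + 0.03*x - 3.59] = 4.48*x + 0.03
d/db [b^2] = 2*b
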